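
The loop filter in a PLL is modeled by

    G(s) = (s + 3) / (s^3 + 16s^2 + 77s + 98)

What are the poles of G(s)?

The poles are the roots of the denominator s^3 + 16s^2 + 77s + 98 = 0.
Trying s = -7: the polynomial evaluates to 0, so (s + 7) is a factor.
Dividing out leaves s^2 + 9s + 14 = 0.
Factoring the quadratic: (s + 2)(s + 7) = 0.

s = -7, -2, -7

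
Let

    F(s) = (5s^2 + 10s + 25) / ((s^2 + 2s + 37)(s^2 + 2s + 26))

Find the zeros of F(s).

Set the numerator to zero: 5s^2 + 10s + 25 = 0, i.e. 5·(s^2 + 2s + 5) = 0.
Factoring: (s^2 + 2s + 5) = 0.

s = -1 ± 2j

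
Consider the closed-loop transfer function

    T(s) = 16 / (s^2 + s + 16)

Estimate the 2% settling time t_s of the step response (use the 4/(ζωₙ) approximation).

Comparing s^2 + s + 16 to s^2 + 2ζωₙs + ωₙ²: ωₙ = 4 rad/s and ζ = 1/(2·4) = 0.125.
ζωₙ = 1/2 = 0.5, so t_s ≈ 4/(ζωₙ) = 4/0.5 = 8 s.

t_s ≈ 8 s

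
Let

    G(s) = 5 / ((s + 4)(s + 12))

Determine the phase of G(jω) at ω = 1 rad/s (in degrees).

∠G(j1) ≈ -18.80°

At s = j1: numerator = 5, denominator = 47 + j16.
∠G = ∠num − ∠den = 0° − (18.800°) = -18.80°.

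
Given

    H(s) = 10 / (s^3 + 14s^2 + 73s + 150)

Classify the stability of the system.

The denominator s^3 + 14s^2 + 73s + 150 factors as (s + 6)(s^2 + 8s + 25), giving poles at s = -6, -4 ± 3j.
Since all poles lie strictly in the left half-plane, the system is stable.

stable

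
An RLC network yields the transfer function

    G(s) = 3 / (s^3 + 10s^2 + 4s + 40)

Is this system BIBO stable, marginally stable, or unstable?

marginally stable

The denominator s^3 + 10s^2 + 4s + 40 factors as (s^2 + 4)(s + 10), giving poles at s = 2j, -2j, -10.
Since the simple pole(s) at s = 2j, -2j lie on the jω-axis with none in the right half-plane, the system is marginally stable.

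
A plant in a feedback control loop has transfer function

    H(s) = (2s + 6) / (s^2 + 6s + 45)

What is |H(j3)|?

Substitute s = j3: numerator = 6 + j6, denominator = 36 + j18.
|H(j3)| = |6 + j6| / |36 + j18| = 8.4853 / 40.249 ≈ 0.2108.

|H(j3)| ≈ 0.2108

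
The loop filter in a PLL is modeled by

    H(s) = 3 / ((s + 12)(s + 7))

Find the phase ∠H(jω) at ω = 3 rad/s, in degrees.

∠H(j3) ≈ -37.23°

At s = j3: numerator = 3, denominator = 75 + j57.
∠H = ∠num − ∠den = 0° − (37.235°) = -37.23°.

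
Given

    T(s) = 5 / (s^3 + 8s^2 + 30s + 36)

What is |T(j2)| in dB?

|T(j2)|_dB ≈ -20.4 dB

Substitute s = j2: numerator = 5, denominator = 4 + j52.
|T(j2)| = |5| / |4 + j52| = 5 / 52.154 ≈ 0.09587.
In decibels: 20·log₁₀(0.09587) ≈ -20.4 dB.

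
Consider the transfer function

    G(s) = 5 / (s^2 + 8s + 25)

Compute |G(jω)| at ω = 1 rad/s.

Substitute s = j1: numerator = 5, denominator = 24 + j8.
|G(j1)| = |5| / |24 + j8| = 5 / 25.298 ≈ 0.1976.

|G(j1)| ≈ 0.1976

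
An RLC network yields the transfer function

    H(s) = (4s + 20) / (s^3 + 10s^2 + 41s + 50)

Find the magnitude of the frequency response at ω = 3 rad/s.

Substitute s = j3: numerator = 20 + j12, denominator = -40 + j96.
|H(j3)| = |20 + j12| / |-40 + j96| = 23.324 / 104 ≈ 0.2243.

|H(j3)| ≈ 0.2243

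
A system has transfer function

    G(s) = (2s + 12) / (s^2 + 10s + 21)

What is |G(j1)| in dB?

Substitute s = j1: numerator = 12 + j2, denominator = 20 + j10.
|G(j1)| = |12 + j2| / |20 + j10| = 12.166 / 22.361 ≈ 0.5441.
In decibels: 20·log₁₀(0.5441) ≈ -5.29 dB.

|G(j1)|_dB ≈ -5.29 dB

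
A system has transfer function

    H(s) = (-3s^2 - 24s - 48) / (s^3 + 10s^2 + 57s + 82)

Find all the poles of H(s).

s = -2, -4 + 5j, -4 - 5j

The poles are the roots of the denominator s^3 + 10s^2 + 57s + 82 = 0.
Trying s = -2: the polynomial evaluates to 0, so (s + 2) is a factor.
Dividing out leaves s^2 + 8s + 41 = 0.
The quadratic formula then gives s = -4 ± 5j.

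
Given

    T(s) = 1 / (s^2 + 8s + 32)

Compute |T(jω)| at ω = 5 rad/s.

Substitute s = j5: numerator = 1, denominator = 7 + j40.
|T(j5)| = |1| / |7 + j40| = 1 / 40.608 ≈ 0.02463.

|T(j5)| ≈ 0.02463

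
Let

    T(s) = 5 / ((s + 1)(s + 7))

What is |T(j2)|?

|T(j2)| ≈ 0.3071

Substitute s = j2: numerator = 5, denominator = 3 + j16.
|T(j2)| = |5| / |3 + j16| = 5 / 16.279 ≈ 0.3071.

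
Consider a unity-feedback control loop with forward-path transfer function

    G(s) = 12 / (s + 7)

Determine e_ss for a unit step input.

e_ss = 0.3684

G(s) has no poles at the origin.
This is a Type 0 system. Kp = lim_{s→0} G(s) = 12/7.
e_ss = 1/(1 + Kp) = 1/(1 + 12/7) = 7/19 ≈ 0.3684.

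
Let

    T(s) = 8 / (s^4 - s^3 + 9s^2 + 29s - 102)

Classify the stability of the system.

unstable

The denominator s^4 - s^3 + 9s^2 + 29s - 102 factors as (s + 3)(s^2 - 2s + 17)(s - 2), giving poles at s = -3, 1 ± 4j, 2.
Since the pole(s) at s = 1 + 4j, 1 - 4j, 2 lie in the right half-plane, the system is unstable.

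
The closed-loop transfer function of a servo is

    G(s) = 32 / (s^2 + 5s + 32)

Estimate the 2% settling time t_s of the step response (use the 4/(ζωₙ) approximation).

Comparing s^2 + 5s + 32 to s^2 + 2ζωₙs + ωₙ²: ωₙ = √32 ≈ 5.657 rad/s and ζ = 5/(2·√32) ≈ 0.4419.
ζωₙ = 5/2 = 2.5, so t_s ≈ 4/(ζωₙ) = 4/2.5 = 1.600 s.

t_s ≈ 1.600 s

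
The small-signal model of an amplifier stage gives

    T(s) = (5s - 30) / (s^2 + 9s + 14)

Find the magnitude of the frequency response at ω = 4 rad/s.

Substitute s = j4: numerator = -30 + j20, denominator = -2 + j36.
|T(j4)| = |-30 + j20| / |-2 + j36| = 36.056 / 36.056 = 1.

|T(j4)| = 1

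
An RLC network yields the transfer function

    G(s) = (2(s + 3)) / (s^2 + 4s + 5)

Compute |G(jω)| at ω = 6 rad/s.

Substitute s = j6: numerator = 6 + j12, denominator = -31 + j24.
|G(j6)| = |6 + j12| / |-31 + j24| = 13.416 / 39.205 ≈ 0.3422.

|G(j6)| ≈ 0.3422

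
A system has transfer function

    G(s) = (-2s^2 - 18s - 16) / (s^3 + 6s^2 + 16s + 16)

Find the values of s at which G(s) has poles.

The poles are the roots of the denominator s^3 + 6s^2 + 16s + 16 = 0.
Trying s = -2: the polynomial evaluates to 0, so (s + 2) is a factor.
Dividing out leaves s^2 + 4s + 8 = 0.
The quadratic formula then gives s = -2 ± 2j.

s = -2 + 2j, -2 - 2j, -2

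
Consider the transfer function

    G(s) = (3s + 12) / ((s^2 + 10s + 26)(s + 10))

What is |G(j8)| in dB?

|G(j8)|_dB ≈ -32.5 dB

Substitute s = j8: numerator = 12 + j24, denominator = -1020 + j496.
|G(j8)| = |12 + j24| / |-1020 + j496| = 26.833 / 1134.2 ≈ 0.02366.
In decibels: 20·log₁₀(0.02366) ≈ -32.5 dB.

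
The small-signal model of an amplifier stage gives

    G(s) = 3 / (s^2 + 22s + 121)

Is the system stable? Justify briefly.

The denominator s^2 + 22s + 121 factors as (s + 11)^2, giving poles at s = -11, -11.
Since all poles lie strictly in the left half-plane, the system is stable.

stable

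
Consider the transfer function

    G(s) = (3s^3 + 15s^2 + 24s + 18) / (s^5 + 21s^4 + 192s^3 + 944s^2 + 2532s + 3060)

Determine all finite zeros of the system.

s = -3, -1 + j, -1 - j

Set the numerator to zero: 3s^3 + 15s^2 + 24s + 18 = 0, i.e. 3·(s^3 + 5s^2 + 8s + 6) = 0.
Factoring: (s + 3)(s^2 + 2s + 2) = 0.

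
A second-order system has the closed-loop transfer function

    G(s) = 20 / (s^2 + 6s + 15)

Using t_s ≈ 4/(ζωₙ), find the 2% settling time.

Comparing s^2 + 6s + 15 to s^2 + 2ζωₙs + ωₙ²: ωₙ = √15 ≈ 3.873 rad/s and ζ = 6/(2·√15) ≈ 0.7746.
ζωₙ = 6/2 = 3, so t_s ≈ 4/(ζωₙ) = 4/3 ≈ 1.333 s.

t_s ≈ 1.333 s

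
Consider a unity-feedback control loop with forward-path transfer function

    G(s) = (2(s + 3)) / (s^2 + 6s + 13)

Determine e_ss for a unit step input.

e_ss = 0.6842

G(s) has no poles at the origin.
This is a Type 0 system. Kp = lim_{s→0} G(s) = 6/13.
e_ss = 1/(1 + Kp) = 1/(1 + 6/13) = 13/19 ≈ 0.6842.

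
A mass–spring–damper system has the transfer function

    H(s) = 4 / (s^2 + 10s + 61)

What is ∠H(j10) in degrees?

∠H(j10) ≈ -111.3°

At s = j10: numerator = 4, denominator = -39 + j100.
∠H = ∠num − ∠den = 0° − (111.31°) = -111.3°.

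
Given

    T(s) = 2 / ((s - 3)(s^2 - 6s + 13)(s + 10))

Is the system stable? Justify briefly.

unstable

The poles can be read from the denominator factors: s = 3, 3 + 2j, 3 - 2j, -10.
Since the pole(s) at s = 3, 3 + 2j, 3 - 2j lie in the right half-plane, the system is unstable.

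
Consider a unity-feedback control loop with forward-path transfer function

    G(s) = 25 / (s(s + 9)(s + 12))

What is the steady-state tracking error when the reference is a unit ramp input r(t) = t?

G(s) has one pole at the origin.
This is a Type 1 system. Kv = lim_{s→0} s·G(s) = 25/108.
e_ss = 1/Kv = 1/(25/108) = 108/25 ≈ 4.320.

e_ss = 4.320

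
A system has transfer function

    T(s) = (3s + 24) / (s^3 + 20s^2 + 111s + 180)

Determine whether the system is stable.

The denominator s^3 + 20s^2 + 111s + 180 factors as (s + 3)(s + 12)(s + 5), giving poles at s = -3, -12, -5.
Since all poles lie strictly in the left half-plane, the system is stable.

stable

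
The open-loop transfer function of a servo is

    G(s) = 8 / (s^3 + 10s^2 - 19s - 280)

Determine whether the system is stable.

unstable

The denominator s^3 + 10s^2 - 19s - 280 factors as (s + 8)(s - 5)(s + 7), giving poles at s = -8, 5, -7.
Since the pole(s) at s = 5 lie in the right half-plane, the system is unstable.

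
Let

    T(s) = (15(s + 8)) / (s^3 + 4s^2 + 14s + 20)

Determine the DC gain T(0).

Set s = 0: T(0) = (120) / (20) = 6.

T(0) = 6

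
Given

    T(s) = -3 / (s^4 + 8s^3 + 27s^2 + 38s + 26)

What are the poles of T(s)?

The poles are the roots of the denominator s^4 + 8s^3 + 27s^2 + 38s + 26 = 0.
No real roots exist; factor into two real quadratics: (s^2 + 2s + 2)(s^2 + 6s + 13) = 0.
Each quadratic gives a conjugate pair via the quadratic formula.

s = -1 + j, -1 - j, -3 + 2j, -3 - 2j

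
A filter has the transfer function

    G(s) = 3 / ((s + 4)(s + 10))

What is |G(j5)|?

Substitute s = j5: numerator = 3, denominator = 15 + j70.
|G(j5)| = |3| / |15 + j70| = 3 / 71.589 ≈ 0.04191.

|G(j5)| ≈ 0.04191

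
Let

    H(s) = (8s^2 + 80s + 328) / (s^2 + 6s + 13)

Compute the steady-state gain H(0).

H(0) = 328/13 ≈ 25.23

Set s = 0: H(0) = (328) / (13) = 328/13.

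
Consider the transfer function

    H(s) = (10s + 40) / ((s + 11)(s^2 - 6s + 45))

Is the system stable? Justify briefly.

unstable

The poles can be read from the denominator factors: s = -11, 3 + 6j, 3 - 6j.
Since the pole(s) at s = 3 + 6j, 3 - 6j lie in the right half-plane, the system is unstable.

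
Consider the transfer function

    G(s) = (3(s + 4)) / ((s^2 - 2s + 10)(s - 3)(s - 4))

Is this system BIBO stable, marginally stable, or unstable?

unstable

The poles can be read from the denominator factors: s = 1 + 3j, 1 - 3j, 3, 4.
Since the pole(s) at s = 1 + 3j, 1 - 3j, 3, 4 lie in the right half-plane, the system is unstable.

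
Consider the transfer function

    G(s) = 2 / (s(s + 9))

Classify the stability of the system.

marginally stable

The poles can be read from the denominator factors: s = 0, -9.
Since the simple pole(s) at s = 0 lie on the jω-axis with none in the right half-plane, the system is marginally stable.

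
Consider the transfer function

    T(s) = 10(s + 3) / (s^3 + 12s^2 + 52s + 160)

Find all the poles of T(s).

The poles are the roots of the denominator s^3 + 12s^2 + 52s + 160 = 0.
Trying s = -8: the polynomial evaluates to 0, so (s + 8) is a factor.
Dividing out leaves s^2 + 4s + 20 = 0.
The quadratic formula then gives s = -2 ± 4j.

s = -2 ± 4j, -8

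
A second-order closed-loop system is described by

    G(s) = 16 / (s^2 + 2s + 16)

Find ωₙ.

Compare the denominator to the standard form s^2 + 2ζωₙs + ωₙ².
ωₙ² = 16, so ωₙ = 4 rad/s.

ωₙ = 4 rad/s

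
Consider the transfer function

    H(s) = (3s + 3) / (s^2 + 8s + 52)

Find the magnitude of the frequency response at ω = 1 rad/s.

Substitute s = j1: numerator = 3 + j3, denominator = 51 + j8.
|H(j1)| = |3 + j3| / |51 + j8| = 4.2426 / 51.624 ≈ 0.08218.

|H(j1)| ≈ 0.08218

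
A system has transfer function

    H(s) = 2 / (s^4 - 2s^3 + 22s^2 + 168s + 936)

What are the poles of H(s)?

s = 4 + 6j, 4 - 6j, -3 + 3j, -3 - 3j

The poles are the roots of the denominator s^4 - 2s^3 + 22s^2 + 168s + 936 = 0.
No real roots exist; factor into two real quadratics: (s^2 - 8s + 52)(s^2 + 6s + 18) = 0.
Each quadratic gives a conjugate pair via the quadratic formula.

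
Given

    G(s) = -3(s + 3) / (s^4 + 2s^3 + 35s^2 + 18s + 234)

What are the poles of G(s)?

s = ±3j, -1 ± 5j

The poles are the roots of the denominator s^4 + 2s^3 + 35s^2 + 18s + 234 = 0.
No real roots exist; factor into two real quadratics: (s^2 + 9)(s^2 + 2s + 26) = 0.
Each quadratic gives a conjugate pair via the quadratic formula.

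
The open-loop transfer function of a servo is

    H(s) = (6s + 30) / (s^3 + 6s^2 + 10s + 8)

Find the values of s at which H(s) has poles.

s = -1 ± j, -4

The poles are the roots of the denominator s^3 + 6s^2 + 10s + 8 = 0.
Trying s = -4: the polynomial evaluates to 0, so (s + 4) is a factor.
Dividing out leaves s^2 + 2s + 2 = 0.
The quadratic formula then gives s = -1 ± 1j.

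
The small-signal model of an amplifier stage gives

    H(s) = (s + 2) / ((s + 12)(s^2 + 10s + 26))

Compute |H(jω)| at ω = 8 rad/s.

Substitute s = j8: numerator = 2 + j8, denominator = -1096 + j656.
|H(j8)| = |2 + j8| / |-1096 + j656| = 8.2462 / 1277.3 ≈ 0.006456.

|H(j8)| ≈ 0.006456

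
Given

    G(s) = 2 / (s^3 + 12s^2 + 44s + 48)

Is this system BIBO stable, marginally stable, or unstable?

stable

The denominator s^3 + 12s^2 + 44s + 48 factors as (s + 2)(s + 4)(s + 6), giving poles at s = -2, -4, -6.
Since all poles lie strictly in the left half-plane, the system is stable.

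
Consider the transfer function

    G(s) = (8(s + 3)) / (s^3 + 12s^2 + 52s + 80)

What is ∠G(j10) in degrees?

∠G(j10) ≈ -129.9°

At s = j10: numerator = 24 + j80, denominator = -1120 - j480.
∠G = ∠num − ∠den = 73.301° − (-156.80°) = 230.1°, which wraps to -129.9°.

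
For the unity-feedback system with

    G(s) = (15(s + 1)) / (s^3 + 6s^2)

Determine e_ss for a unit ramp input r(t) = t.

e_ss = 0

G(s) has 2 poles at the origin.
This is a Type 2 system; for a ramp input the steady-state error is zero.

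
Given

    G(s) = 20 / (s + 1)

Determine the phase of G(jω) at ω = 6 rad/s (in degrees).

At s = j6: numerator = 20, denominator = 1 + j6.
∠G = ∠num − ∠den = 0° − (80.538°) = -80.54°.

∠G(j6) ≈ -80.54°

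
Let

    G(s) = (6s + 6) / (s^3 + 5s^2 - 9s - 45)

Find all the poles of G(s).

The poles are the roots of the denominator s^3 + 5s^2 - 9s - 45 = 0.
Trying s = -3: the polynomial evaluates to 0, so (s + 3) is a factor.
Dividing out leaves s^2 + 2s - 15 = 0.
Factoring the quadratic: (s + 5)(s - 3) = 0.

s = -3, -5, 3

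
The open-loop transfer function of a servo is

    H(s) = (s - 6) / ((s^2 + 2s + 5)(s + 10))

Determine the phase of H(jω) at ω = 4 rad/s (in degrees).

∠H(j4) ≈ -19.46°

At s = j4: numerator = -6 + j4, denominator = -142 + j36.
∠H = ∠num − ∠den = 146.31° − (165.77°) = -19.46°.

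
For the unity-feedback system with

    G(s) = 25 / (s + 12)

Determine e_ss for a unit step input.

e_ss = 0.3243

G(s) has no poles at the origin.
This is a Type 0 system. Kp = lim_{s→0} G(s) = 25/12.
e_ss = 1/(1 + Kp) = 1/(1 + 25/12) = 12/37 ≈ 0.3243.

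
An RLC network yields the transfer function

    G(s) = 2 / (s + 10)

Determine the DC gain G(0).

Set s = 0: G(0) = (2) / (10) = 1/5.

G(0) = 1/5 ≈ 0.2000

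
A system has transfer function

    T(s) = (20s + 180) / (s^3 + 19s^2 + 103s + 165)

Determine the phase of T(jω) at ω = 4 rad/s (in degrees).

At s = j4: numerator = 180 + j80, denominator = -139 + j348.
∠T = ∠num − ∠den = 23.962° − (111.77°) = -87.81°.

∠T(j4) ≈ -87.81°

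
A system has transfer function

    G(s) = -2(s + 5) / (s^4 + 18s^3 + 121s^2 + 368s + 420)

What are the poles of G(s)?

s = -4 + 2j, -4 - 2j, -3, -7

The poles are the roots of the denominator s^4 + 18s^3 + 121s^2 + 368s + 420 = 0.
Trying s = -3: the polynomial evaluates to 0, so (s + 3) is a factor.
Dividing out leaves s^3 + 15s^2 + 76s + 140 = 0.
This factors further as (s^2 + 8s + 20)(s + 7) = 0.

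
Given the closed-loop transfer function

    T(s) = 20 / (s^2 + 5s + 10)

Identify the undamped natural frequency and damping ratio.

ωₙ ≈ 3.162 rad/s, ζ ≈ 0.7906

Compare the denominator to the standard form s^2 + 2ζωₙs + ωₙ².
ωₙ² = 10, so ωₙ = √10 ≈ 3.162 rad/s.
2ζωₙ = 5, so ζ = 5/(2·√10) ≈ 0.7906.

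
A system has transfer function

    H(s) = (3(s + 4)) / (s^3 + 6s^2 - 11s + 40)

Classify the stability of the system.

unstable

The denominator s^3 + 6s^2 - 11s + 40 factors as (s + 8)(s^2 - 2s + 5), giving poles at s = -8, 1 + 2j, 1 - 2j.
Since the pole(s) at s = 1 ± 2j lie in the right half-plane, the system is unstable.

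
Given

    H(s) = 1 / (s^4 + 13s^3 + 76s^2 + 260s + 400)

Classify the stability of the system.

stable

The denominator s^4 + 13s^3 + 76s^2 + 260s + 400 factors as (s + 4)(s^2 + 4s + 20)(s + 5), giving poles at s = -4, -2 + 4j, -2 - 4j, -5.
Since all poles lie strictly in the left half-plane, the system is stable.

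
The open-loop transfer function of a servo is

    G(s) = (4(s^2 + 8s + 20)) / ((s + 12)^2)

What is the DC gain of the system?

G(0) = 5/9 ≈ 0.5556

At s = 0 each factor (s + a) contributes a and each (s^2 + bs + c) contributes c.
G(0) = 4·(20) / ((12) · (12)) = 80/144 = 5/9.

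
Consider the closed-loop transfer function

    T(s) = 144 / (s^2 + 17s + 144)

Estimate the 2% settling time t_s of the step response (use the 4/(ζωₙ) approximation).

Comparing s^2 + 17s + 144 to s^2 + 2ζωₙs + ωₙ²: ωₙ = 12 rad/s and ζ = 17/(2·12) ≈ 0.7083.
ζωₙ = 17/2 = 8.5, so t_s ≈ 4/(ζωₙ) = 4/8.5 ≈ 0.4706 s.

t_s ≈ 0.4706 s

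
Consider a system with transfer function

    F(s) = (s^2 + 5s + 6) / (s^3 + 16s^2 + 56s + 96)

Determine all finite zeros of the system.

s = -3, -2

Set the numerator to zero: s^2 + 5s + 6 = 0.
Factoring: (s + 3)(s + 2) = 0.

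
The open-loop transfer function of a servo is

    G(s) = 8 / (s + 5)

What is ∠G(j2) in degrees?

∠G(j2) ≈ -21.80°

At s = j2: numerator = 8, denominator = 5 + j2.
∠G = ∠num − ∠den = 0° − (21.801°) = -21.80°.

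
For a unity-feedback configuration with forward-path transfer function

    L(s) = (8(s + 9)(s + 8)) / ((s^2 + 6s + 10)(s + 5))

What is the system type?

Type 0

The denominator has no factor of s at the origin — no free integrator — so this is a Type 0 system.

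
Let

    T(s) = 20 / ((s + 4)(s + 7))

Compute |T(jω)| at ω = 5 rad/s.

|T(j5)| ≈ 0.3631

Substitute s = j5: numerator = 20, denominator = 3 + j55.
|T(j5)| = |20| / |3 + j55| = 20 / 55.082 ≈ 0.3631.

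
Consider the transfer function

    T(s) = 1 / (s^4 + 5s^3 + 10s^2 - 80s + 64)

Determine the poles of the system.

s = -4 + 4j, -4 - 4j, 1, 2

The poles are the roots of the denominator s^4 + 5s^3 + 10s^2 - 80s + 64 = 0.
Trying s = 1: the polynomial evaluates to 0, so (s - 1) is a factor.
Dividing out leaves s^3 + 6s^2 + 16s - 64 = 0.
This factors further as (s^2 + 8s + 32)(s - 2) = 0.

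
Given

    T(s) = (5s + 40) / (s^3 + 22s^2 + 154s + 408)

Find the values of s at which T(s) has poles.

s = -5 + 3j, -5 - 3j, -12

The poles are the roots of the denominator s^3 + 22s^2 + 154s + 408 = 0.
Trying s = -12: the polynomial evaluates to 0, so (s + 12) is a factor.
Dividing out leaves s^2 + 10s + 34 = 0.
The quadratic formula then gives s = -5 ± 3j.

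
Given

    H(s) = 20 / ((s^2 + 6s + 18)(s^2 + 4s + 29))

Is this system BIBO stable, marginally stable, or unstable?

The poles can be read from the denominator factors: s = -3 + 3j, -3 - 3j, -2 + 5j, -2 - 5j.
Since all poles lie strictly in the left half-plane, the system is stable.

stable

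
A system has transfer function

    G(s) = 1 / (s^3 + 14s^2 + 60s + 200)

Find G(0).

Set s = 0: G(0) = (1) / (200) = 1/200.

G(0) = 1/200 ≈ 0.005000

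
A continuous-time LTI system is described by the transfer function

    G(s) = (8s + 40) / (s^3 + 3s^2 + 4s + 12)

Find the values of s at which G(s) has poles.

s = -3, ±2j

The poles are the roots of the denominator s^3 + 3s^2 + 4s + 12 = 0.
Trying s = -3: the polynomial evaluates to 0, so (s + 3) is a factor.
Dividing out leaves s^2 + 4 = 0.
The quadratic formula then gives s = 0 ± 2j.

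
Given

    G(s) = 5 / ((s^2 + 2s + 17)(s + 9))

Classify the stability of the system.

stable

The poles can be read from the denominator factors: s = -1 ± 4j, -9.
Since all poles lie strictly in the left half-plane, the system is stable.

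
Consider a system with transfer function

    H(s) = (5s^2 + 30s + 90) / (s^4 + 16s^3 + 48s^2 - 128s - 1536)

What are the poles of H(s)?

s = -12, -4 + 4j, -4 - 4j, 4

The poles are the roots of the denominator s^4 + 16s^3 + 48s^2 - 128s - 1536 = 0.
Trying s = -12: the polynomial evaluates to 0, so (s + 12) is a factor.
Dividing out leaves s^3 + 4s^2 - 128 = 0.
This factors further as (s^2 + 8s + 32)(s - 4) = 0.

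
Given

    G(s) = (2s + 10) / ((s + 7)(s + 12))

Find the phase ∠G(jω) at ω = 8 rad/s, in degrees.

At s = j8: numerator = 10 + j16, denominator = 20 + j152.
∠G = ∠num − ∠den = 57.995° − (82.504°) = -24.51°.

∠G(j8) ≈ -24.51°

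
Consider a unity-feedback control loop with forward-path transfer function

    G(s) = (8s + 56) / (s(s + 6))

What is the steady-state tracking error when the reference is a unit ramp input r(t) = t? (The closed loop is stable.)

e_ss = 0.1071

G(s) has one pole at the origin.
This is a Type 1 system. Kv = lim_{s→0} s·G(s) = 56/6 = 28/3.
e_ss = 1/Kv = 1/(28/3) = 3/28 ≈ 0.1071.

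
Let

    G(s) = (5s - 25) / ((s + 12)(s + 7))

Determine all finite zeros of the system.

Set the numerator to zero: 5s - 25 = 0, i.e. 5·(s - 5) = 0.
So s = 5.

s = 5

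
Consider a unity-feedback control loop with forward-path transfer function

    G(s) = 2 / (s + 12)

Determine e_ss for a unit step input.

G(s) has no poles at the origin.
This is a Type 0 system. Kp = lim_{s→0} G(s) = 2/12 = 1/6.
e_ss = 1/(1 + Kp) = 1/(1 + 1/6) = 6/7 ≈ 0.8571.

e_ss = 0.8571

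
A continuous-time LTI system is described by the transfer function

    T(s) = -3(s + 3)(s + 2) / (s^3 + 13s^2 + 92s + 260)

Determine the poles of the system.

s = -4 ± 6j, -5

The poles are the roots of the denominator s^3 + 13s^2 + 92s + 260 = 0.
Trying s = -5: the polynomial evaluates to 0, so (s + 5) is a factor.
Dividing out leaves s^2 + 8s + 52 = 0.
The quadratic formula then gives s = -4 ± 6j.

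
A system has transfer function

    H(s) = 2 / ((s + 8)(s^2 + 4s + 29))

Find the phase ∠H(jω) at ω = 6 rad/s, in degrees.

At s = j6: numerator = 2, denominator = -200 + j150.
∠H = ∠num − ∠den = 0° − (143.13°) = -143.1°.

∠H(j6) ≈ -143.1°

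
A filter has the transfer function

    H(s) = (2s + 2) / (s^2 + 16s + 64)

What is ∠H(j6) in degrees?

At s = j6: numerator = 2 + j12, denominator = 28 + j96.
∠H = ∠num − ∠den = 80.538° − (73.740°) = 6.798°.

∠H(j6) ≈ 6.798°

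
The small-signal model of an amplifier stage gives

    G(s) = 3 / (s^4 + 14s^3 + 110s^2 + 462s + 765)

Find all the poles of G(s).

s = -3 + 6j, -3 - 6j, -4 + j, -4 - j

The poles are the roots of the denominator s^4 + 14s^3 + 110s^2 + 462s + 765 = 0.
No real roots exist; factor into two real quadratics: (s^2 + 6s + 45)(s^2 + 8s + 17) = 0.
Each quadratic gives a conjugate pair via the quadratic formula.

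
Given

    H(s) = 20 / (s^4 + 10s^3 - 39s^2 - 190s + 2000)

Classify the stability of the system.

unstable

The denominator s^4 + 10s^3 - 39s^2 - 190s + 2000 factors as (s^2 - 8s + 25)(s + 8)(s + 10), giving poles at s = 4 + 3j, 4 - 3j, -8, -10.
Since the pole(s) at s = 4 ± 3j lie in the right half-plane, the system is unstable.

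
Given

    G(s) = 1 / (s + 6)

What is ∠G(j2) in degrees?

∠G(j2) ≈ -18.43°

At s = j2: numerator = 1, denominator = 6 + j2.
∠G = ∠num − ∠den = 0° − (18.435°) = -18.43°.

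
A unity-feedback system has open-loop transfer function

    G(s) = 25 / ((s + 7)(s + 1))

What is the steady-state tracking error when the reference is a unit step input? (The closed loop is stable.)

e_ss = 0.2188

G(s) has no poles at the origin.
This is a Type 0 system. Kp = lim_{s→0} G(s) = 25/7.
e_ss = 1/(1 + Kp) = 1/(1 + 25/7) = 7/32 ≈ 0.2188.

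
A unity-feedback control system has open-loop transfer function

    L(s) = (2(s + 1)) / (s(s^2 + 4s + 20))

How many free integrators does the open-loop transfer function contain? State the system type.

Type 1

The denominator has 1 factor of s at the origin (free integrator), so this is a Type 1 system.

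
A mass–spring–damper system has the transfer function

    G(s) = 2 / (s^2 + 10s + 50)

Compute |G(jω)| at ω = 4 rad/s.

|G(j4)| ≈ 0.03810

Substitute s = j4: numerator = 2, denominator = 34 + j40.
|G(j4)| = |2| / |34 + j40| = 2 / 52.498 ≈ 0.03810.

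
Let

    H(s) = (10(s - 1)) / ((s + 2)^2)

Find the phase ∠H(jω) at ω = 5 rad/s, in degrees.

∠H(j5) ≈ -35.09°

At s = j5: numerator = -10 + j50, denominator = -21 + j20.
∠H = ∠num − ∠den = 101.31° − (136.40°) = -35.09°.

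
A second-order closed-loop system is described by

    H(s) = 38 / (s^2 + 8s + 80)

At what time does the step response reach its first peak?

Comparing s^2 + 8s + 80 to s^2 + 2ζωₙs + ωₙ²: ωₙ = √80 ≈ 8.944 rad/s and ζ = 8/(2·√80) ≈ 0.4472.
ζωₙ = 8/2 = 4, so ω_d = ωₙ√(1−ζ²) = √(ωₙ² − (ζωₙ)²) = √(80 − 4²) = √64 = 8 rad/s.
t_p = π/ω_d = π/8 ≈ 0.3927 s.

t_p ≈ 0.3927 s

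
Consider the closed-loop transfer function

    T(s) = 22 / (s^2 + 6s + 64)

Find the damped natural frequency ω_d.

Comparing s^2 + 6s + 64 to s^2 + 2ζωₙs + ωₙ²: ωₙ = 8 rad/s and ζ = 6/(2·8) = 0.375.
ζωₙ = 6/2 = 3, so ω_d = ωₙ√(1−ζ²) = √(ωₙ² − (ζωₙ)²) = √(64 − 3²) = √55 ≈ 7.416 rad/s.

ω_d ≈ 7.416 rad/s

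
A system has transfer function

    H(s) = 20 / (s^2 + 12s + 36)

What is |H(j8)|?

Substitute s = j8: numerator = 20, denominator = -28 + j96.
|H(j8)| = |20| / |-28 + j96| = 20 / 100 = 0.2000.

|H(j8)| = 0.2000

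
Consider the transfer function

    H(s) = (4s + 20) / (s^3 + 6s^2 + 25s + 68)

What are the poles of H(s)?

The poles are the roots of the denominator s^3 + 6s^2 + 25s + 68 = 0.
Trying s = -4: the polynomial evaluates to 0, so (s + 4) is a factor.
Dividing out leaves s^2 + 2s + 17 = 0.
The quadratic formula then gives s = -1 ± 4j.

s = -4, -1 ± 4j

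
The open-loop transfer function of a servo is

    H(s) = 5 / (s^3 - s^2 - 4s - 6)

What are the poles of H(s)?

The poles are the roots of the denominator s^3 - s^2 - 4s - 6 = 0.
Trying s = 3: the polynomial evaluates to 0, so (s - 3) is a factor.
Dividing out leaves s^2 + 2s + 2 = 0.
The quadratic formula then gives s = -1 ± 1j.

s = -1 + j, -1 - j, 3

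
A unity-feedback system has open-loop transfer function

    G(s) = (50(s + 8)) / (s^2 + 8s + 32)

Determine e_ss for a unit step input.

e_ss = 0.07407

G(s) has no poles at the origin.
This is a Type 0 system. Kp = lim_{s→0} G(s) = 400/32 = 25/2.
e_ss = 1/(1 + Kp) = 1/(1 + 25/2) = 2/27 ≈ 0.07407.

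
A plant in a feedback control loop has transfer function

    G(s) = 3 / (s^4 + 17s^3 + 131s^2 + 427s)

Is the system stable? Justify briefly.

marginally stable

The denominator s^4 + 17s^3 + 131s^2 + 427s factors as s(s^2 + 10s + 61)(s + 7), giving poles at s = 0, -5 ± 6j, -7.
Since the simple pole(s) at s = 0 lie on the jω-axis with none in the right half-plane, the system is marginally stable.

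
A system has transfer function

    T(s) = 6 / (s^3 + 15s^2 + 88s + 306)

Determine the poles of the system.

The poles are the roots of the denominator s^3 + 15s^2 + 88s + 306 = 0.
Trying s = -9: the polynomial evaluates to 0, so (s + 9) is a factor.
Dividing out leaves s^2 + 6s + 34 = 0.
The quadratic formula then gives s = -3 ± 5j.

s = -3 ± 5j, -9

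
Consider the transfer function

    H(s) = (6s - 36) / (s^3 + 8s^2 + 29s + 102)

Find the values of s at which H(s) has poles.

s = -1 + 4j, -1 - 4j, -6

The poles are the roots of the denominator s^3 + 8s^2 + 29s + 102 = 0.
Trying s = -6: the polynomial evaluates to 0, so (s + 6) is a factor.
Dividing out leaves s^2 + 2s + 17 = 0.
The quadratic formula then gives s = -1 ± 4j.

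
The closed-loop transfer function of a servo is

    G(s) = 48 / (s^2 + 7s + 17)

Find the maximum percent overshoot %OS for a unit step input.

%OS ≈ 0.644%

Comparing s^2 + 7s + 17 to s^2 + 2ζωₙs + ωₙ²: ωₙ = √17 ≈ 4.123 rad/s and ζ = 7/(2·√17) ≈ 0.8489.
%OS = 100·exp(−πζ/√(1−ζ²)) = 100·exp(−π·0.8489/√(1−0.8489²)) ≈ 0.644%.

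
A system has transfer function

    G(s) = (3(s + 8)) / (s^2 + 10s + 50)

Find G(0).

At s = 0 each factor (s + a) contributes a and each (s^2 + bs + c) contributes c.
G(0) = 3·(8) / ((50)) = 24/50 = 12/25.

G(0) = 12/25 ≈ 0.4800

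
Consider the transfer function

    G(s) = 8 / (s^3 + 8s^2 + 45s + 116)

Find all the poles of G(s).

The poles are the roots of the denominator s^3 + 8s^2 + 45s + 116 = 0.
Trying s = -4: the polynomial evaluates to 0, so (s + 4) is a factor.
Dividing out leaves s^2 + 4s + 29 = 0.
The quadratic formula then gives s = -2 ± 5j.

s = -2 ± 5j, -4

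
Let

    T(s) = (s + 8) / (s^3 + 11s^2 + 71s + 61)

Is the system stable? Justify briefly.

The denominator s^3 + 11s^2 + 71s + 61 factors as (s^2 + 10s + 61)(s + 1), giving poles at s = -5 ± 6j, -1.
Since all poles lie strictly in the left half-plane, the system is stable.

stable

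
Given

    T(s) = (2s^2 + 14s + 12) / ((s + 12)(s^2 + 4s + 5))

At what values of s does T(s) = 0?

Set the numerator to zero: 2s^2 + 14s + 12 = 0, i.e. 2·(s^2 + 7s + 6) = 0.
Factoring: (s + 6)(s + 1) = 0.

s = -6, -1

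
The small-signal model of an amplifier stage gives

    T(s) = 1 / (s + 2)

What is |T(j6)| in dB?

Substitute s = j6: numerator = 1, denominator = 2 + j6.
|T(j6)| = |1| / |2 + j6| = 1 / 6.3246 ≈ 0.1581.
In decibels: 20·log₁₀(0.1581) ≈ -16.0 dB.

|T(j6)|_dB ≈ -16.0 dB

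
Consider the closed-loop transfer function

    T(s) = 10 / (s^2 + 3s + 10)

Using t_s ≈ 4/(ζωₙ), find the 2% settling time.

t_s ≈ 2.667 s

Comparing s^2 + 3s + 10 to s^2 + 2ζωₙs + ωₙ²: ωₙ = √10 ≈ 3.162 rad/s and ζ = 3/(2·√10) ≈ 0.4743.
ζωₙ = 3/2 = 1.5, so t_s ≈ 4/(ζωₙ) = 4/1.5 ≈ 2.667 s.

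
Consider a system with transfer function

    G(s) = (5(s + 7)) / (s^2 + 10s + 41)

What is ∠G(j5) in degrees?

∠G(j5) ≈ -36.72°

At s = j5: numerator = 35 + j25, denominator = 16 + j50.
∠G = ∠num − ∠den = 35.538° − (72.255°) = -36.72°.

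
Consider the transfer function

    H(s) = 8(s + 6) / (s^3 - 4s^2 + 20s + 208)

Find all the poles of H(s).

s = 4 + 6j, 4 - 6j, -4

The poles are the roots of the denominator s^3 - 4s^2 + 20s + 208 = 0.
Trying s = -4: the polynomial evaluates to 0, so (s + 4) is a factor.
Dividing out leaves s^2 - 8s + 52 = 0.
The quadratic formula then gives s = 4 ± 6j.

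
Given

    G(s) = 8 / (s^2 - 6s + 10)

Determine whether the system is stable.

unstable

The poles can be read from the denominator factors: s = 3 + j, 3 - j.
Since the pole(s) at s = 3 ± j lie in the right half-plane, the system is unstable.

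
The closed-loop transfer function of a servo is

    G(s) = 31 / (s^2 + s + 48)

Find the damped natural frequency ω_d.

Comparing s^2 + s + 48 to s^2 + 2ζωₙs + ωₙ²: ωₙ = √48 ≈ 6.928 rad/s and ζ = 1/(2·√48) ≈ 0.07217.
ζωₙ = 1/2 = 0.5, so ω_d = ωₙ√(1−ζ²) = √(ωₙ² − (ζωₙ)²) = √(48 − 0.5²) = √47.75 ≈ 6.910 rad/s.

ω_d ≈ 6.910 rad/s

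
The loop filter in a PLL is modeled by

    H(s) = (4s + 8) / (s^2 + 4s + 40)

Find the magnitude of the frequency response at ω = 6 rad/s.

|H(j6)| ≈ 1.040

Substitute s = j6: numerator = 8 + j24, denominator = 4 + j24.
|H(j6)| = |8 + j24| / |4 + j24| = 25.298 / 24.331 ≈ 1.040.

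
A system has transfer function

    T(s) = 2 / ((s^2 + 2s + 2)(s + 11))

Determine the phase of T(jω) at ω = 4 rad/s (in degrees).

At s = j4: numerator = 2, denominator = -186 + j32.
∠T = ∠num − ∠den = 0° − (170.24°) = -170.2°.

∠T(j4) ≈ -170.2°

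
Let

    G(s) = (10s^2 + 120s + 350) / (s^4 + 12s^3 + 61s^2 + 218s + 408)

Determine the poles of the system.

s = -4, -6, -1 + 4j, -1 - 4j

The poles are the roots of the denominator s^4 + 12s^3 + 61s^2 + 218s + 408 = 0.
Trying s = -4: the polynomial evaluates to 0, so (s + 4) is a factor.
Dividing out leaves s^3 + 8s^2 + 29s + 102 = 0.
This factors further as (s + 6)(s^2 + 2s + 17) = 0.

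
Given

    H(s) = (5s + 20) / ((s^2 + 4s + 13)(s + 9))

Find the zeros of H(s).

s = -4

Set the numerator to zero: 5s + 20 = 0, i.e. 5·(s + 4) = 0.
So s = -4.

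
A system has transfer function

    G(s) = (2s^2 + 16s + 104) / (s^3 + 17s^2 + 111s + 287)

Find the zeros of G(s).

Set the numerator to zero: 2s^2 + 16s + 104 = 0, i.e. 2·(s^2 + 8s + 52) = 0.
Factoring: (s^2 + 8s + 52) = 0.

s = -4 + 6j, -4 - 6j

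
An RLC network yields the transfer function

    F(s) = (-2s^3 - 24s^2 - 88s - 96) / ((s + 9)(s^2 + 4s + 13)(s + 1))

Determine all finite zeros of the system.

s = -4, -2, -6

Set the numerator to zero: -2s^3 - 24s^2 - 88s - 96 = 0, i.e. -2·(s^3 + 12s^2 + 44s + 48) = 0.
Factoring: (s + 4)(s + 2)(s + 6) = 0.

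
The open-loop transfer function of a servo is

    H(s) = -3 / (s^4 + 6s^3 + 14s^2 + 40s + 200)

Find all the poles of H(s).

s = 1 + 3j, 1 - 3j, -4 + 2j, -4 - 2j

The poles are the roots of the denominator s^4 + 6s^3 + 14s^2 + 40s + 200 = 0.
No real roots exist; factor into two real quadratics: (s^2 - 2s + 10)(s^2 + 8s + 20) = 0.
Each quadratic gives a conjugate pair via the quadratic formula.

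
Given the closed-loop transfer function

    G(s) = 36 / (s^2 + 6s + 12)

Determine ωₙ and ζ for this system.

Compare the denominator to the standard form s^2 + 2ζωₙs + ωₙ².
ωₙ² = 12, so ωₙ = √12 ≈ 3.464 rad/s.
2ζωₙ = 6, so ζ = 6/(2·√12) ≈ 0.8660.

ωₙ ≈ 3.464 rad/s, ζ ≈ 0.8660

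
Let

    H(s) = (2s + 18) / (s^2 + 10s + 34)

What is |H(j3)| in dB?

|H(j3)|_dB ≈ -6.27 dB

Substitute s = j3: numerator = 18 + j6, denominator = 25 + j30.
|H(j3)| = |18 + j6| / |25 + j30| = 18.974 / 39.051 ≈ 0.4859.
In decibels: 20·log₁₀(0.4859) ≈ -6.27 dB.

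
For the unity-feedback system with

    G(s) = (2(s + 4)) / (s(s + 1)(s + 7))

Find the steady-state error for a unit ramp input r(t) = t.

e_ss = 0.8750

G(s) has one pole at the origin.
This is a Type 1 system. Kv = lim_{s→0} s·G(s) = 8/7.
e_ss = 1/Kv = 1/(8/7) = 7/8 ≈ 0.8750.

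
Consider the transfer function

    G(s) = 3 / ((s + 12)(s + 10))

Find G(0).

At s = 0 each factor (s + a) contributes a and each (s^2 + bs + c) contributes c.
G(0) = 3·1 / ((12) · (10)) = 3/120 = 1/40.

G(0) = 1/40 ≈ 0.02500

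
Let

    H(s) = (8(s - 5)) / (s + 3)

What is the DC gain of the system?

H(0) = -40/3 ≈ -13.33

Set s = 0: H(0) = (-40) / (3) = -40/3.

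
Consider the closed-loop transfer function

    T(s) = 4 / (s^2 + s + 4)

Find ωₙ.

Compare the denominator to the standard form s^2 + 2ζωₙs + ωₙ².
ωₙ² = 4, so ωₙ = 2 rad/s.

ωₙ = 2 rad/s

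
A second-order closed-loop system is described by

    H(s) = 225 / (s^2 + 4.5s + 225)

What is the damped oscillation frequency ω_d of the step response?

Comparing s^2 + 4.5s + 225 to s^2 + 2ζωₙs + ωₙ²: ωₙ = 15 rad/s and ζ = 4.5/(2·15) = 0.15.
ζωₙ = 4.5/2 = 2.25, so ω_d = ωₙ√(1−ζ²) = √(ωₙ² − (ζωₙ)²) = √(225 − 2.25²) = √219.9375 ≈ 14.83 rad/s.

ω_d ≈ 14.83 rad/s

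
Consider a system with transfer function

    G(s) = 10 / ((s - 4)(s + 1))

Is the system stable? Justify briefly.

unstable

The poles can be read from the denominator factors: s = 4, -1.
Since the pole(s) at s = 4 lie in the right half-plane, the system is unstable.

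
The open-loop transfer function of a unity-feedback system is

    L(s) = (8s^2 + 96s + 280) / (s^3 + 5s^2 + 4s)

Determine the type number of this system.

Factor s from the denominator: s^3 + 5s^2 + 4s = s·(s^2 + 5s + 4).
There is 1 pole at the origin, so the system is Type 1.

Type 1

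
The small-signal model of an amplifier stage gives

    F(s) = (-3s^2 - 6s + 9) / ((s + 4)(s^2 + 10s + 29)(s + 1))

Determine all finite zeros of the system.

s = 1, -3

Set the numerator to zero: -3s^2 - 6s + 9 = 0, i.e. -3·(s^2 + 2s - 3) = 0.
Factoring: (s - 1)(s + 3) = 0.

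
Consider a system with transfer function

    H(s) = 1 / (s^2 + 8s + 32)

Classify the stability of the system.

The denominator s^2 + 8s + 32 factors as (s^2 + 8s + 32), giving poles at s = -4 ± 4j.
Since all poles lie strictly in the left half-plane, the system is stable.

stable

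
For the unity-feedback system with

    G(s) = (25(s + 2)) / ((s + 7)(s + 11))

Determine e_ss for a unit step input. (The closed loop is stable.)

e_ss = 0.6063

G(s) has no poles at the origin.
This is a Type 0 system. Kp = lim_{s→0} G(s) = 50/77.
e_ss = 1/(1 + Kp) = 1/(1 + 50/77) = 77/127 ≈ 0.6063.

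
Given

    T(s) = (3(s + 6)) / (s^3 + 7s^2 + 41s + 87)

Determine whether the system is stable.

The denominator s^3 + 7s^2 + 41s + 87 factors as (s + 3)(s^2 + 4s + 29), giving poles at s = -3, -2 + 5j, -2 - 5j.
Since all poles lie strictly in the left half-plane, the system is stable.

stable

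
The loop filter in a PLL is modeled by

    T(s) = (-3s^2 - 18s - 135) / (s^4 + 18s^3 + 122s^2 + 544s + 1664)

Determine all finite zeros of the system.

Set the numerator to zero: -3s^2 - 18s - 135 = 0, i.e. -3·(s^2 + 6s + 45) = 0.
Factoring: (s^2 + 6s + 45) = 0.

s = -3 ± 6j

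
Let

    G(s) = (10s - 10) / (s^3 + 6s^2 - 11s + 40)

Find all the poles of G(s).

s = 1 ± 2j, -8

The poles are the roots of the denominator s^3 + 6s^2 - 11s + 40 = 0.
Trying s = -8: the polynomial evaluates to 0, so (s + 8) is a factor.
Dividing out leaves s^2 - 2s + 5 = 0.
The quadratic formula then gives s = 1 ± 2j.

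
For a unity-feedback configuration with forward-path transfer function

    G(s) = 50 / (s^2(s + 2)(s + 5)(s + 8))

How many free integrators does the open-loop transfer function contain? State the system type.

The denominator has 2 factors of s at the origin (free integrators), so this is a Type 2 system.

Type 2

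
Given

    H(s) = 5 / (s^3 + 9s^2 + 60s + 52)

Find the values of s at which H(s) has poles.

s = -4 ± 6j, -1

The poles are the roots of the denominator s^3 + 9s^2 + 60s + 52 = 0.
Trying s = -1: the polynomial evaluates to 0, so (s + 1) is a factor.
Dividing out leaves s^2 + 8s + 52 = 0.
The quadratic formula then gives s = -4 ± 6j.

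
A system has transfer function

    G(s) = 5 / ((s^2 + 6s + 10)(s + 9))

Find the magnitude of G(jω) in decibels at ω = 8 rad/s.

Substitute s = j8: numerator = 5, denominator = -870.
|G(j8)| = |5| / |-870| = 5 / 870 ≈ 0.005747.
In decibels: 20·log₁₀(0.005747) ≈ -44.8 dB.

|G(j8)|_dB ≈ -44.8 dB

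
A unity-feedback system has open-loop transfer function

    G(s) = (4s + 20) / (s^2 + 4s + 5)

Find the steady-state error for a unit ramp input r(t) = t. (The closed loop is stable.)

G(s) has no poles at the origin.
This is a Type 0 system; Kv = lim_{s→0} s·G(s) = 0, so the steady-state error for a ramp input is infinite.

e_ss = ∞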